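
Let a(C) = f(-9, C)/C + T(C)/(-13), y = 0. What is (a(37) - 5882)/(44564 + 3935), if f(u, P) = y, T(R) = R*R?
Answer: -77835/630487 ≈ -0.12345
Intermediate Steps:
T(R) = R²
f(u, P) = 0
a(C) = -C²/13 (a(C) = 0/C + C²/(-13) = 0 + C²*(-1/13) = 0 - C²/13 = -C²/13)
(a(37) - 5882)/(44564 + 3935) = (-1/13*37² - 5882)/(44564 + 3935) = (-1/13*1369 - 5882)/48499 = (-1369/13 - 5882)*(1/48499) = -77835/13*1/48499 = -77835/630487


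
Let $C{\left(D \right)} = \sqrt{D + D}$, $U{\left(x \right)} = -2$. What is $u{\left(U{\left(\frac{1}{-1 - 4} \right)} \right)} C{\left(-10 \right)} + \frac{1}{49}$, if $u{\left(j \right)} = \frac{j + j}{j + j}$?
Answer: $\frac{1}{49} + 2 i \sqrt{5} \approx 0.020408 + 4.4721 i$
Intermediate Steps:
$u{\left(j \right)} = 1$ ($u{\left(j \right)} = \frac{2 j}{2 j} = 2 j \frac{1}{2 j} = 1$)
$C{\left(D \right)} = \sqrt{2} \sqrt{D}$ ($C{\left(D \right)} = \sqrt{2 D} = \sqrt{2} \sqrt{D}$)
$u{\left(U{\left(\frac{1}{-1 - 4} \right)} \right)} C{\left(-10 \right)} + \frac{1}{49} = 1 \sqrt{2} \sqrt{-10} + \frac{1}{49} = 1 \sqrt{2} i \sqrt{10} + \frac{1}{49} = 1 \cdot 2 i \sqrt{5} + \frac{1}{49} = 2 i \sqrt{5} + \frac{1}{49} = \frac{1}{49} + 2 i \sqrt{5}$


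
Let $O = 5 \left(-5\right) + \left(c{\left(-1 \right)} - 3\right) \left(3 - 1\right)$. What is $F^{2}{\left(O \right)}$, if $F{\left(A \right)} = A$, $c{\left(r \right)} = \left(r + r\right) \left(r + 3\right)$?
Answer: $1521$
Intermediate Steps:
$c{\left(r \right)} = 2 r \left(3 + r\right)$
$O = -39$ ($O = 5 \left(-5\right) + \left(2 \left(-1\right) \left(3 - 1\right) - 3\right) \left(3 - 1\right) = -25 + \left(2 \left(-1\right) 2 - 3\right) 2 = -25 + \left(-4 - 3\right) 2 = -25 - 14 = -39$)
$F^{2}{\left(O \right)} = \left(-39\right)^{2} = 1521$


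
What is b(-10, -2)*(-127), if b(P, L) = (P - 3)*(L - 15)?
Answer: -28067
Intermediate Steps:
b(P, L) = (-15 + L)*(-3 + P) (b(P, L) = (-3 + P)*(-15 + L) = (-15 + L)*(-3 + P))
b(-10, -2)*(-127) = (45 - 15*(-10) - 3*(-2) - 2*(-10))*(-127) = (45 + 150 + 6 + 20)*(-127) = 221*(-127) = -28067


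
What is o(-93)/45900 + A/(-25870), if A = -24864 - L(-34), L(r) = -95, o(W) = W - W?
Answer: 24769/25870 ≈ 0.95744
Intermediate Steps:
o(W) = 0
A = -24769 (A = -24864 - 1*(-95) = -24864 + 95 = -24769)
o(-93)/45900 + A/(-25870) = 0/45900 - 24769/(-25870) = 0*(1/45900) - 24769*(-1/25870) = 0 + 24769/25870 = 24769/25870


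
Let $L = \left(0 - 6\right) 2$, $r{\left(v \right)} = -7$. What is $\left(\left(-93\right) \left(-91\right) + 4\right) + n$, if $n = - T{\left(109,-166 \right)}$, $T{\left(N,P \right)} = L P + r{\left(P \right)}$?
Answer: $6482$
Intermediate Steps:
$L = -12$ ($L = \left(-6\right) 2 = -12$)
$T{\left(N,P \right)} = -7 - 12 P$ ($T{\left(N,P \right)} = - 12 P - 7 = -7 - 12 P$)
$n = -1985$ ($n = - (-7 - -1992) = - (-7 + 1992) = \left(-1\right) 1985 = -1985$)
$\left(\left(-93\right) \left(-91\right) + 4\right) + n = \left(\left(-93\right) \left(-91\right) + 4\right) - 1985 = \left(8463 + 4\right) - 1985 = 8467 - 1985 = 6482$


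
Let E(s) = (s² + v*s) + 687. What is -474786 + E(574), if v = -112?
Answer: -208911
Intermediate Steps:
E(s) = 687 + s² - 112*s (E(s) = (s² - 112*s) + 687 = 687 + s² - 112*s)
-474786 + E(574) = -474786 + (687 + 574² - 112*574) = -474786 + (687 + 329476 - 64288) = -474786 + 265875 = -208911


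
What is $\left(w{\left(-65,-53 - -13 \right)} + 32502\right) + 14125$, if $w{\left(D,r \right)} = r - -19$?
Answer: $46606$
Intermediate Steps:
$w{\left(D,r \right)} = 19 + r$ ($w{\left(D,r \right)} = r + 19 = 19 + r$)
$\left(w{\left(-65,-53 - -13 \right)} + 32502\right) + 14125 = \left(\left(19 - 40\right) + 32502\right) + 14125 = \left(-21 + 32502\right) + 14125 = 32481 + 14125 = 46606$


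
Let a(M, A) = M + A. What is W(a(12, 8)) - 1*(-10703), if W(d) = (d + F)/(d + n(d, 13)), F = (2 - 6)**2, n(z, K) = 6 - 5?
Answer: 74933/7 ≈ 10705.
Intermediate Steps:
n(z, K) = 1
a(M, A) = A + M
F = 16 (F = (-4)**2 = 16)
W(d) = (16 + d)/(1 + d) (W(d) = (d + 16)/(d + 1) = (16 + d)/(1 + d))
W(a(12, 8)) - 1*(-10703) = (16 + (8 + 12))/(1 + (8 + 12)) - 1*(-10703) = (16 + 20)/(1 + 20) + 10703 = 36/21 + 10703 = (1/21)*36 + 10703 = 12/7 + 10703 = 74933/7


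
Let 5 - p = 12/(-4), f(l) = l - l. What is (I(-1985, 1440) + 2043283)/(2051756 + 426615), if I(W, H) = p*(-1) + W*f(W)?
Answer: 2043275/2478371 ≈ 0.82444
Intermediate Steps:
f(l) = 0
p = 8 (p = 5 - 12/(-4) = 5 - 12*(-1)/4 = 5 - 1*(-3) = 5 + 3 = 8)
I(W, H) = -8 (I(W, H) = 8*(-1) + W*0 = -8 + 0 = -8)
(I(-1985, 1440) + 2043283)/(2051756 + 426615) = (-8 + 2043283)/(2051756 + 426615) = 2043275/2478371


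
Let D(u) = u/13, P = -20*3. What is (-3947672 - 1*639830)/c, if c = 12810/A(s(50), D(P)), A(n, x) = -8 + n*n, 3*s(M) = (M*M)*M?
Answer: -35839859209849928/57645 ≈ -6.2173e+11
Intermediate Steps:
P = -60
D(u) = u/13 (D(u) = u*(1/13) = u/13)
s(M) = M³/3 (s(M) = ((M*M)*M)/3 = (M²*M)/3 = M³/3)
A(n, x) = -8 + n²
c = 57645/7812499964 (c = 12810/(-8 + ((⅓)*50³)²) = 12810/(-8 + ((⅓)*125000)²) = 12810/(-8 + (125000/3)²) = 12810/(-8 + 15625000000/9) = 12810/(15624999928/9) = 12810*(9/15624999928) = 57645/7812499964 ≈ 7.3786e-6)
(-3947672 - 1*639830)/c = (-3947672 - 1*639830)/(57645/7812499964) = (-3947672 - 639830)*(7812499964/57645) = -4587502*7812499964/57645 = -35839859209849928/57645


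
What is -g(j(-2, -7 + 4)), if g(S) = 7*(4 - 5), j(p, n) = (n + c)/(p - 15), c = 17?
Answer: 7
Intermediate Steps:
j(p, n) = (17 + n)/(-15 + p) (j(p, n) = (n + 17)/(p - 15) = (17 + n)/(-15 + p))
g(S) = -7 (g(S) = 7*(-1) = -7)
-g(j(-2, -7 + 4)) = -1*(-7) = 7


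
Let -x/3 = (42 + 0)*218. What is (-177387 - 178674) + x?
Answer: -383529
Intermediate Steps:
x = -27468 (x = -3*(42 + 0)*218 = -126*218 = -3*9156 = -27468)
(-177387 - 178674) + x = (-177387 - 178674) - 27468 = -356061 - 27468 = -383529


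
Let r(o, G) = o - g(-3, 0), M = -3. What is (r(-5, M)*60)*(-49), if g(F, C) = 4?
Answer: 26460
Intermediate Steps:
r(o, G) = -4 + o (r(o, G) = o - 1*4 = o - 4 = -4 + o)
(r(-5, M)*60)*(-49) = ((-4 - 5)*60)*(-49) = -9*60*(-49) = -540*(-49) = 26460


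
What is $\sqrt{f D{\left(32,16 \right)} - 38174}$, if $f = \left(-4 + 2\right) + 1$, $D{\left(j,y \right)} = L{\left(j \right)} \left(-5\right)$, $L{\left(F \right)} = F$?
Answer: $i \sqrt{38014} \approx 194.97 i$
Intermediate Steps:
$D{\left(j,y \right)} = - 5 j$ ($D{\left(j,y \right)} = j \left(-5\right) = - 5 j$)
$f = -1$ ($f = -2 + 1 = -1$)
$\sqrt{f D{\left(32,16 \right)} - 38174} = \sqrt{- \left(-5\right) 32 - 38174} = \sqrt{\left(-1\right) \left(-160\right) - 38174} = \sqrt{160 - 38174} = \sqrt{-38014} = i \sqrt{38014}$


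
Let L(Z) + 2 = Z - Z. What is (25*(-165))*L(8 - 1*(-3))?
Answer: 8250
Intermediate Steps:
L(Z) = -2 (L(Z) = -2 + (Z - Z) = -2 + 0 = -2)
(25*(-165))*L(8 - 1*(-3)) = (25*(-165))*(-2) = -4125*(-2) = 8250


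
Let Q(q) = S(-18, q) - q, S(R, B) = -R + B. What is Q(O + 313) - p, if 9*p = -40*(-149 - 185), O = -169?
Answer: -13198/9 ≈ -1466.4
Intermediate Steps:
S(R, B) = B - R
p = 13360/9 (p = (-40*(-149 - 185))/9 = (-40*(-334))/9 = (⅑)*13360 = 13360/9 ≈ 1484.4)
Q(q) = 18 (Q(q) = (q - 1*(-18)) - q = (q + 18) - q = (18 + q) - q = 18)
Q(O + 313) - p = 18 - 1*13360/9 = 18 - 13360/9 = -13198/9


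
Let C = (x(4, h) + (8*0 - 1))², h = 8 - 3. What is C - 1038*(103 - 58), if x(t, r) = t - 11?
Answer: -46646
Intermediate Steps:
h = 5
x(t, r) = -11 + t
C = 64 (C = ((-11 + 4) + (8*0 - 1))² = (-7 + (0 - 1))² = (-7 - 1)² = (-8)² = 64)
C - 1038*(103 - 58) = 64 - 1038*(103 - 58) = 64 - 1038*45 = 64 - 46710 = -46646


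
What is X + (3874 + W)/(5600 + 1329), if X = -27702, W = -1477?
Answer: -191944761/6929 ≈ -27702.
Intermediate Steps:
X + (3874 + W)/(5600 + 1329) = -27702 + (3874 - 1477)/(5600 + 1329) = -27702 + 2397/6929 = -191944761/6929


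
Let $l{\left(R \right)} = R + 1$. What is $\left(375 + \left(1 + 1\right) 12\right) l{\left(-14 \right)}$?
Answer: $-5187$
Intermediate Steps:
$l{\left(R \right)} = 1 + R$
$\left(375 + \left(1 + 1\right) 12\right) l{\left(-14 \right)} = \left(375 + \left(1 + 1\right) 12\right) \left(1 - 14\right) = \left(375 + 2 \cdot 12\right) \left(-13\right) = \left(375 + 24\right) \left(-13\right) = 399 \left(-13\right) = -5187$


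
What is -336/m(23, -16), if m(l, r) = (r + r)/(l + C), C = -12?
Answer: 231/2 ≈ 115.50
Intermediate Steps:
m(l, r) = 2*r/(-12 + l) (m(l, r) = (r + r)/(l - 12) = (2*r)/(-12 + l) = 2*r/(-12 + l))
-336/m(23, -16) = -336/(2*(-16)/(-12 + 23)) = -336/(2*(-16)/11) = -336/(2*(-16)*(1/11)) = -336/(-32/11) = -336*(-11/32) = 231/2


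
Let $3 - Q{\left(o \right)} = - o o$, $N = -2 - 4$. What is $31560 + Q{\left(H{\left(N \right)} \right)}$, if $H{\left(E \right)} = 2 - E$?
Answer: $31627$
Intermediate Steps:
$N = -6$
$Q{\left(o \right)} = 3 + o^{2}$ ($Q{\left(o \right)} = 3 - - o o = 3 - - o^{2} = 3 + o^{2}$)
$31560 + Q{\left(H{\left(N \right)} \right)} = 31560 + \left(3 + \left(2 - -6\right)^{2}\right) = 31560 + \left(3 + \left(2 + 6\right)^{2}\right) = 31560 + \left(3 + 8^{2}\right) = 31560 + \left(3 + 64\right) = 31560 + 67 = 31627$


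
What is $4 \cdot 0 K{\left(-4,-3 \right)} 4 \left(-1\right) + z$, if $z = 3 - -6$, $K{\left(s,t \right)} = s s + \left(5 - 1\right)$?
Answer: $9$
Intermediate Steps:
$K{\left(s,t \right)} = 4 + s^{2}$ ($K{\left(s,t \right)} = s^{2} + 4 = 4 + s^{2}$)
$z = 9$ ($z = 3 + 6 = 9$)
$4 \cdot 0 K{\left(-4,-3 \right)} 4 \left(-1\right) + z = 4 \cdot 0 \left(4 + \left(-4\right)^{2}\right) 4 \left(-1\right) + 9 = 0 \left(4 + 16\right) \left(-4\right) + 9 = 0 \cdot 20 \left(-4\right) + 9 = 0 \left(-4\right) + 9 = 0 + 9 = 9$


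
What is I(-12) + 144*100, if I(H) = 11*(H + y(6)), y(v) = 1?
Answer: 14279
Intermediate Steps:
I(H) = 11 + 11*H (I(H) = 11*(H + 1) = 11*(1 + H) = 11 + 11*H)
I(-12) + 144*100 = (11 + 11*(-12)) + 144*100 = (11 - 132) + 14400 = -121 + 14400 = 14279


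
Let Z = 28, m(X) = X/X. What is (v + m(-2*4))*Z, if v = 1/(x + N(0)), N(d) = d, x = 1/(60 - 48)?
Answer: 364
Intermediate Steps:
x = 1/12 ≈ 0.083333
m(X) = 1
v = 12 (v = 1/(1/12 + 0) = 1/(1/12) = 12)
(v + m(-2*4))*Z = (12 + 1)*28 = 13*28 = 364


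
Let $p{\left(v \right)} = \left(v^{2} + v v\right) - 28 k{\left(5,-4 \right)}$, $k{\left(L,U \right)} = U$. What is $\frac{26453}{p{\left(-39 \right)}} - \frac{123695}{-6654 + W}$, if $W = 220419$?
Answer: $\frac{1052918303}{134842962} \approx 7.8085$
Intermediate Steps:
$p{\left(v \right)} = 112 + 2 v^{2}$ ($p{\left(v \right)} = \left(v^{2} + v v\right) - -112 = \left(v^{2} + v^{2}\right) + 112 = 2 v^{2} + 112 = 112 + 2 v^{2}$)
$\frac{26453}{p{\left(-39 \right)}} - \frac{123695}{-6654 + W} = \frac{26453}{112 + 2 \left(-39\right)^{2}} - \frac{123695}{-6654 + 220419} = \frac{26453}{112 + 2 \cdot 1521} - \frac{123695}{213765} = \frac{26453}{112 + 3042} - \frac{24739}{42753} = \frac{26453}{3154} - \frac{24739}{42753} = \frac{1052918303}{134842962}$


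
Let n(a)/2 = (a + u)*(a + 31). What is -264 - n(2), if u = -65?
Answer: 3894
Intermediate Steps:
n(a) = 2*(-65 + a)*(31 + a) (n(a) = 2*((a - 65)*(a + 31)) = 2*((-65 + a)*(31 + a)) = 2*(-65 + a)*(31 + a))
-264 - n(2) = -264 - (-4030 - 68*2 + 2*2²) = -264 - (-4030 - 136 + 2*4) = -264 - (-4030 - 136 + 8) = -264 - 1*(-4158) = -264 + 4158 = 3894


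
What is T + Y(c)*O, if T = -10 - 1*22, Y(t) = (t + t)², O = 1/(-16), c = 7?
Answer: -177/4 ≈ -44.250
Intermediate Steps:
O = -1/16 ≈ -0.062500
Y(t) = 4*t² (Y(t) = (2*t)² = 4*t²)
T = -32 (T = -10 - 22 = -32)
T + Y(c)*O = -32 + (4*7²)*(-1/16) = -32 + (4*49)*(-1/16) = -32 + 196*(-1/16) = -32 - 49/4 = -177/4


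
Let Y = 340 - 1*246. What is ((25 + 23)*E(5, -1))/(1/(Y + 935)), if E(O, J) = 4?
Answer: 197568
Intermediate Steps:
Y = 94 (Y = 340 - 246 = 94)
((25 + 23)*E(5, -1))/(1/(Y + 935)) = ((25 + 23)*4)/(1/(94 + 935)) = (48*4)/(1/1029) = 192/(1/1029) = 192*1029 = 197568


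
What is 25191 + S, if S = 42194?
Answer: 67385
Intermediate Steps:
25191 + S = 25191 + 42194 = 67385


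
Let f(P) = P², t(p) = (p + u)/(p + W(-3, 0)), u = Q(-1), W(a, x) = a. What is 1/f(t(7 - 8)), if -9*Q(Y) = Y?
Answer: 81/4 ≈ 20.250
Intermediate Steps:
Q(Y) = -Y/9
u = ⅑ (u = -⅑*(-1) = ⅑ ≈ 0.11111)
t(p) = (⅑ + p)/(-3 + p) (t(p) = (p + ⅑)/(p - 3) = (⅑ + p)/(-3 + p))
1/f(t(7 - 8)) = 1/(((⅑ + (7 - 8))/(-3 + (7 - 8)))²) = 1/(((⅑ - 1)/(-3 - 1))²) = 1/((-8/9/(-4))²) = 1/((-¼*(-8/9))²) = 1/((2/9)²) = 1/(4/81) = 81/4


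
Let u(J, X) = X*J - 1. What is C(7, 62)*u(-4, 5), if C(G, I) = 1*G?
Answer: -147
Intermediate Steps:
C(G, I) = G
u(J, X) = -1 + J*X (u(J, X) = J*X - 1 = -1 + J*X)
C(7, 62)*u(-4, 5) = 7*(-1 - 4*5) = 7*(-1 - 20) = 7*(-21) = -147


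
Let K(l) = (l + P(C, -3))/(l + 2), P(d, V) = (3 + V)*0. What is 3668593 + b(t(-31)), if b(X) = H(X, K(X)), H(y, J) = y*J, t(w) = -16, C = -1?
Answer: 25680023/7 ≈ 3.6686e+6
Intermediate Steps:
P(d, V) = 0
K(l) = l/(2 + l) (K(l) = (l + 0)/(l + 2) = l/(2 + l))
H(y, J) = J*y
b(X) = X**2/(2 + X) (b(X) = (X/(2 + X))*X = X**2/(2 + X))
3668593 + b(t(-31)) = 3668593 + (-16)**2/(2 - 16) = 3668593 + 256/(-14) = 3668593 + 256*(-1/14) = 3668593 - 128/7 = 25680023/7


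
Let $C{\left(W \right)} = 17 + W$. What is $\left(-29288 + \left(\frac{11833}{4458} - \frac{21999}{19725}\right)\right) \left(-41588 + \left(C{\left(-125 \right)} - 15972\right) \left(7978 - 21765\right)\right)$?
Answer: $- \frac{95136476321587248554}{14655675} \approx -6.4914 \cdot 10^{12}$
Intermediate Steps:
$\left(-29288 + \left(\frac{11833}{4458} - \frac{21999}{19725}\right)\right) \left(-41588 + \left(C{\left(-125 \right)} - 15972\right) \left(7978 - 21765\right)\right) = \left(-29288 + \left(\frac{11833}{4458} - \frac{21999}{19725}\right)\right) \left(-41588 + \left(\left(17 - 125\right) - 15972\right) \left(7978 - 21765\right)\right) = \left(-29288 + \left(11833 \cdot \frac{1}{4458} - \frac{7333}{6575}\right)\right) \left(-41588 + \left(-108 - 15972\right) \left(-13787\right)\right) = \left(-29288 + \left(\frac{11833}{4458} - \frac{7333}{6575}\right)\right) \left(-41588 - -221694960\right) = \left(-29288 + \frac{45111461}{29311350}\right) \left(-41588 + 221694960\right) = \left(- \frac{858425707339}{29311350}\right) 221653372 = - \frac{95136476321587248554}{14655675}$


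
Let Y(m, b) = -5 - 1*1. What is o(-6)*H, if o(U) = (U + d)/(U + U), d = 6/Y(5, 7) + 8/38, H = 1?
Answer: 43/76 ≈ 0.56579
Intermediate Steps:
Y(m, b) = -6 (Y(m, b) = -5 - 1 = -6)
d = -15/19 (d = 6/(-6) + 8/38 = 6*(-1/6) + 8*(1/38) = -1 + 4/19 = -15/19 ≈ -0.78947)
o(U) = (-15/19 + U)/(2*U) (o(U) = (U - 15/19)/(U + U) = (-15/19 + U)/((2*U)) = (-15/19 + U)*(1/(2*U)) = (-15/19 + U)/(2*U))
o(-6)*H = ((1/38)*(-15 + 19*(-6))/(-6))*1 = ((1/38)*(-1/6)*(-15 - 114))*1 = ((1/38)*(-1/6)*(-129))*1 = (43/76)*1 = 43/76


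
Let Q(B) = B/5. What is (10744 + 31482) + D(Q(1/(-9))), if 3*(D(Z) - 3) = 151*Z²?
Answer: 256541326/6075 ≈ 42229.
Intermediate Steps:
Q(B) = B/5 (Q(B) = B*(⅕) = B/5)
D(Z) = 3 + 151*Z²/3 (D(Z) = 3 + (151*Z²)/3 = 3 + 151*Z²/3)
(10744 + 31482) + D(Q(1/(-9))) = (10744 + 31482) + (3 + 151*((1/(-9))/5)²/3) = 42226 + (3 + 151*((1*(-⅑))/5)²/3) = 42226 + (3 + 151*((⅕)*(-⅑))²/3) = 42226 + (3 + 151*(-1/45)²/3) = 42226 + (3 + (151/3)*(1/2025)) = 42226 + (3 + 151/6075) = 42226 + 18376/6075 = 256541326/6075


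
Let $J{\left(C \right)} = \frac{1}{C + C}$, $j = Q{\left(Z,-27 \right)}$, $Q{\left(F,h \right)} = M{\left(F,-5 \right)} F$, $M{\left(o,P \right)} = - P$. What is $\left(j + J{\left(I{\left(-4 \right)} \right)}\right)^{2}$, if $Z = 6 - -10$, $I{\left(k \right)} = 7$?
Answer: $\frac{1256641}{196} \approx 6411.4$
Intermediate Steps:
$Z = 16$ ($Z = 6 + 10 = 16$)
$Q{\left(F,h \right)} = 5 F$ ($Q{\left(F,h \right)} = \left(-1\right) \left(-5\right) F = 5 F$)
$j = 80$ ($j = 5 \cdot 16 = 80$)
$J{\left(C \right)} = \frac{1}{2 C}$
$\left(j + J{\left(I{\left(-4 \right)} \right)}\right)^{2} = \left(80 + \frac{1}{2 \cdot 7}\right)^{2} = \left(80 + \frac{1}{2} \cdot \frac{1}{7}\right)^{2} = \left(80 + \frac{1}{14}\right)^{2} = \left(\frac{1121}{14}\right)^{2} = \frac{1256641}{196}$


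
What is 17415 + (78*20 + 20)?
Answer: 18995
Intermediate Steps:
17415 + (78*20 + 20) = 17415 + (1560 + 20) = 17415 + 1580 = 18995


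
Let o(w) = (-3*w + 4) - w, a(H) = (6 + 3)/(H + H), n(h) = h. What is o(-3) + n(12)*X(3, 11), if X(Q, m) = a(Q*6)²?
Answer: 67/4 ≈ 16.750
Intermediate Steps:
a(H) = 9/(2*H) (a(H) = 9/((2*H)) = 9*(1/(2*H)) = 9/(2*H))
o(w) = 4 - 4*w (o(w) = (4 - 3*w) - w = 4 - 4*w)
X(Q, m) = 9/(16*Q²) (X(Q, m) = (9/(2*((Q*6))))² = (9/(2*((6*Q))))² = (9*(1/(6*Q))/2)² = (3/(4*Q))² = 9/(16*Q²))
o(-3) + n(12)*X(3, 11) = (4 - 4*(-3)) + 12*((9/16)/3²) = (4 + 12) + 12*((9/16)*(⅑)) = 16 + 12*(1/16) = 16 + ¾ = 67/4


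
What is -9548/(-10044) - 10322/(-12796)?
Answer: 910687/518238 ≈ 1.7573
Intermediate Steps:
-9548/(-10044) - 10322/(-12796) = -9548*(-1/10044) - 10322*(-1/12796) = 77/81 + 5161/6398 = 910687/518238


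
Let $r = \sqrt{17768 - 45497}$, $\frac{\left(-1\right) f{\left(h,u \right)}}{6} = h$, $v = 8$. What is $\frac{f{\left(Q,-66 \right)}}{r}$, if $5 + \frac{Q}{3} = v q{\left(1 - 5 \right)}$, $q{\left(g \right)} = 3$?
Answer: $\frac{38 i \sqrt{3081}}{1027} \approx 2.0538 i$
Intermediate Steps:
$Q = 57$ ($Q = -15 + 3 \cdot 8 \cdot 3 = -15 + 3 \cdot 24 = -15 + 72 = 57$)
$f{\left(h,u \right)} = - 6 h$
$r = 3 i \sqrt{3081}$ ($r = \sqrt{-27729} = 3 i \sqrt{3081} \approx 166.52 i$)
$\frac{f{\left(Q,-66 \right)}}{r} = \frac{\left(-6\right) 57}{3 i \sqrt{3081}} = - 342 \left(- \frac{i \sqrt{3081}}{9243}\right) = \frac{38 i \sqrt{3081}}{1027}$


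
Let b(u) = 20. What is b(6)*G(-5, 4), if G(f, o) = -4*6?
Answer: -480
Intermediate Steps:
G(f, o) = -24
b(6)*G(-5, 4) = 20*(-24) = -480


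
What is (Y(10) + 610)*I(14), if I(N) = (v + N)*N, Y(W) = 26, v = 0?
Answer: 124656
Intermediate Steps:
I(N) = N² (I(N) = (0 + N)*N = N*N = N²)
(Y(10) + 610)*I(14) = (26 + 610)*14² = 636*196 = 124656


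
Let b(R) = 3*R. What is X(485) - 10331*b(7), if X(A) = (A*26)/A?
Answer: -216925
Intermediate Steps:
X(A) = 26 (X(A) = (26*A)/A = 26)
X(485) - 10331*b(7) = 26 - 30993*7 = 26 - 10331*21 = 26 - 216951 = -216925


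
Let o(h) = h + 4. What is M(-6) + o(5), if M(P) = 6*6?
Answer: 45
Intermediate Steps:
o(h) = 4 + h
M(P) = 36
M(-6) + o(5) = 36 + (4 + 5) = 36 + 9 = 45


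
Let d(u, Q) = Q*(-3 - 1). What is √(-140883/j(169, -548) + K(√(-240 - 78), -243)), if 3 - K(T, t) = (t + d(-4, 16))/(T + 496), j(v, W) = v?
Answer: √((-69574613 - 140376*I*√318)/(496 + I*√318))/13 ≈ 0.00038571 - 28.81*I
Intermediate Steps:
d(u, Q) = -4*Q (d(u, Q) = Q*(-4) = -4*Q)
K(T, t) = 3 - (-64 + t)/(496 + T) (K(T, t) = 3 - (t - 4*16)/(T + 496) = 3 - (t - 64)/(496 + T) = 3 - (-64 + t)/(496 + T))
√(-140883/j(169, -548) + K(√(-240 - 78), -243)) = √(-140883/169 + (1552 - 1*(-243) + 3*√(-240 - 78))/(496 + √(-240 - 78))) = √(-140883*1/169 + (1552 + 243 + 3*√(-318))/(496 + √(-318))) = √(-140883/169 + (1552 + 243 + 3*(I*√318))/(496 + I*√318)) = √(-140883/169 + (1552 + 243 + 3*I*√318)/(496 + I*√318)) = √(-140883/169 + (1795 + 3*I*√318)/(496 + I*√318))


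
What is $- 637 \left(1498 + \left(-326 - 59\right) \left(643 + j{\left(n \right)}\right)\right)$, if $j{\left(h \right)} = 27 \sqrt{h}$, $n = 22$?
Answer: $156738309 + 6621615 \sqrt{22} \approx 1.878 \cdot 10^{8}$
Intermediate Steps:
$- 637 \left(1498 + \left(-326 - 59\right) \left(643 + j{\left(n \right)}\right)\right) = - 637 \left(1498 + \left(-326 - 59\right) \left(643 + 27 \sqrt{22}\right)\right) = - 637 \left(1498 - 385 \left(643 + 27 \sqrt{22}\right)\right) = - 637 \left(1498 - \left(247555 + 10395 \sqrt{22}\right)\right) = - 637 \left(-246057 - 10395 \sqrt{22}\right) = 156738309 + 6621615 \sqrt{22}$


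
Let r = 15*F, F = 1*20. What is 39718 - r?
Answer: 39418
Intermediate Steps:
F = 20
r = 300 (r = 15*20 = 300)
39718 - r = 39718 - 1*300 = 39718 - 300 = 39418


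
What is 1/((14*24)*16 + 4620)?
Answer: 1/9996 ≈ 0.00010004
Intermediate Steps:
1/((14*24)*16 + 4620) = 1/(336*16 + 4620) = 1/(5376 + 4620) = 1/9996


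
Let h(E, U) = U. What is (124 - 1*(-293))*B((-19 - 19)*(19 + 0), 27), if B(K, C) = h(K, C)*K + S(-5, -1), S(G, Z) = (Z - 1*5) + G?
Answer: -8133585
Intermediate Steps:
S(G, Z) = -5 + G + Z (S(G, Z) = (Z - 5) + G = (-5 + Z) + G = -5 + G + Z)
B(K, C) = -11 + C*K (B(K, C) = C*K + (-5 - 5 - 1) = C*K - 11 = -11 + C*K)
(124 - 1*(-293))*B((-19 - 19)*(19 + 0), 27) = (124 - 1*(-293))*(-11 + 27*((-19 - 19)*(19 + 0))) = (124 + 293)*(-11 + 27*(-38*19)) = 417*(-11 + 27*(-722)) = 417*(-11 - 19494) = 417*(-19505) = -8133585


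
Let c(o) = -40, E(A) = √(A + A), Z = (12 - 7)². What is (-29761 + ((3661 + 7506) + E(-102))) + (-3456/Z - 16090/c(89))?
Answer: -1832999/100 + 2*I*√51 ≈ -18330.0 + 14.283*I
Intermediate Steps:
Z = 25 (Z = 5² = 25)
E(A) = √2*√A (E(A) = √(2*A) = √2*√A)
(-29761 + ((3661 + 7506) + E(-102))) + (-3456/Z - 16090/c(89)) = (-29761 + ((3661 + 7506) + √2*√(-102))) + (-3456/25 - 16090/(-40)) = (-29761 + (11167 + √2*(I*√102))) + (-3456*1/25 - 16090*(-1/40)) = (-29761 + (11167 + 2*I*√51)) + (-3456/25 + 1609/4) = (-18594 + 2*I*√51) + 26401/100 = -1832999/100 + 2*I*√51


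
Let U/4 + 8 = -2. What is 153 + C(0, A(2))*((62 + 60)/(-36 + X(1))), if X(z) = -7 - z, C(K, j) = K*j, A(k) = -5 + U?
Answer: 153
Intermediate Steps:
U = -40 (U = -32 + 4*(-2) = -32 - 8 = -40)
A(k) = -45 (A(k) = -5 - 40 = -45)
153 + C(0, A(2))*((62 + 60)/(-36 + X(1))) = 153 + (0*(-45))*((62 + 60)/(-36 + (-7 - 1*1))) = 153 + 0*(122/(-36 + (-7 - 1))) = 153 + 0*(122/(-36 - 8)) = 153 + 0*(122/(-44)) = 153 + 0*(122*(-1/44)) = 153 + 0*(-61/22) = 153 + 0 = 153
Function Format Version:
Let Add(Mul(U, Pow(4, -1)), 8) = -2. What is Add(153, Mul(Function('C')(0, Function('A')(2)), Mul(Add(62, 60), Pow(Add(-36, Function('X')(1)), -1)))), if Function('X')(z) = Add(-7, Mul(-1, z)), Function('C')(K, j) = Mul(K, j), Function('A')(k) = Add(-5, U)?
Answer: 153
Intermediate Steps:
U = -40 (U = Add(-32, Mul(4, -2)) = Add(-32, -8) = -40)
Function('A')(k) = -45 (Function('A')(k) = Add(-5, -40) = -45)
Add(153, Mul(Function('C')(0, Function('A')(2)), Mul(Add(62, 60), Pow(Add(-36, Function('X')(1)), -1)))) = Add(153, Mul(Mul(0, -45), Mul(Add(62, 60), Pow(Add(-36, Add(-7, Mul(-1, 1))), -1)))) = Add(153, Mul(0, Mul(122, Pow(Add(-36, Add(-7, -1)), -1)))) = Add(153, Mul(0, Mul(122, Pow(Add(-36, -8), -1)))) = Add(153, Mul(0, Mul(122, Pow(-44, -1)))) = Add(153, Mul(0, Mul(122, Rational(-1, 44)))) = Add(153, Mul(0, Rational(-61, 22))) = Add(153, 0) = 153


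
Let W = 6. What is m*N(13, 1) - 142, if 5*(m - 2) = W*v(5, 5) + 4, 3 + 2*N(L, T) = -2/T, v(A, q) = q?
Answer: -164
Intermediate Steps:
N(L, T) = -3/2 - 1/T (N(L, T) = -3/2 + (-2/T)/2 = -3/2 - 1/T)
m = 44/5 (m = 2 + (6*5 + 4)/5 = 2 + (30 + 4)/5 = 2 + (⅕)*34 = 2 + 34/5 = 44/5 ≈ 8.8000)
m*N(13, 1) - 142 = 44*(-3/2 - 1/1)/5 - 142 = 44*(-3/2 - 1*1)/5 - 142 = 44*(-3/2 - 1)/5 - 142 = (44/5)*(-5/2) - 142 = -22 - 142 = -164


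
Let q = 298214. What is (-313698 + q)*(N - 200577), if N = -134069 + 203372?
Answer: 2032646616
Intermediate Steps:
N = 69303
(-313698 + q)*(N - 200577) = (-313698 + 298214)*(69303 - 200577) = -15484*(-131274) = 2032646616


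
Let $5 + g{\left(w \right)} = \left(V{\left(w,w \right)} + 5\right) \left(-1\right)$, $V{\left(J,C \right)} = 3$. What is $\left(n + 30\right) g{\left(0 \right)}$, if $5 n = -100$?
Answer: $-130$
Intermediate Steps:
$n = -20$ ($n = \frac{1}{5} \left(-100\right) = -20$)
$g{\left(w \right)} = -13$ ($g{\left(w \right)} = -5 + \left(3 + 5\right) \left(-1\right) = -5 + 8 \left(-1\right) = -5 - 8 = -13$)
$\left(n + 30\right) g{\left(0 \right)} = \left(-20 + 30\right) \left(-13\right) = 10 \left(-13\right) = -130$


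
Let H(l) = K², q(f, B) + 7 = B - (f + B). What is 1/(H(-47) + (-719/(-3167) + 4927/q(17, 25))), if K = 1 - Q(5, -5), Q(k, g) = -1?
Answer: -76008/15282521 ≈ -0.0049735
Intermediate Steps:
K = 2 (K = 1 - 1*(-1) = 1 + 1 = 2)
q(f, B) = -7 - f (q(f, B) = -7 + (B - (f + B)) = -7 + (B - (B + f)) = -7 + (B + (-B - f)) = -7 - f)
H(l) = 4 (H(l) = 2² = 4)
1/(H(-47) + (-719/(-3167) + 4927/q(17, 25))) = 1/(4 + (-719/(-3167) + 4927/(-7 - 1*17))) = 1/(4 + (-719*(-1/3167) + 4927/(-7 - 17))) = 1/(4 + (719/3167 + 4927/(-24))) = 1/(4 + (719/3167 + 4927*(-1/24))) = 1/(4 + (719/3167 - 4927/24)) = 1/(4 - 15586553/76008) = 1/(-15282521/76008) = -76008/15282521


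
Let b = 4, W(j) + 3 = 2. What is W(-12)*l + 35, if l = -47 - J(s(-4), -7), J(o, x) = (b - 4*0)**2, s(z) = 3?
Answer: 98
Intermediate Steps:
W(j) = -1 (W(j) = -3 + 2 = -1)
J(o, x) = 16 (J(o, x) = (4 - 4*0)**2 = (4 + 0)**2 = 4**2 = 16)
l = -63 (l = -47 - 1*16 = -47 - 16 = -63)
W(-12)*l + 35 = -1*(-63) + 35 = 63 + 35 = 98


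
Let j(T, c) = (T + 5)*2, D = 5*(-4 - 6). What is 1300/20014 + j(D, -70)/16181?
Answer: 9617020/161923267 ≈ 0.059392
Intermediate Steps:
D = -50 (D = 5*(-10) = -50)
j(T, c) = 10 + 2*T (j(T, c) = (5 + T)*2 = 10 + 2*T)
1300/20014 + j(D, -70)/16181 = 1300/20014 + (10 + 2*(-50))/16181 = 1300*(1/20014) + (10 - 100)*(1/16181) = 650/10007 - 90*1/16181 = 650/10007 - 90/16181 = 9617020/161923267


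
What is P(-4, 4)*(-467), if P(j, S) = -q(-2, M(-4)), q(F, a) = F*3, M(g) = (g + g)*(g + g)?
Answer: -2802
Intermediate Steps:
M(g) = 4*g² (M(g) = (2*g)*(2*g) = 4*g²)
q(F, a) = 3*F
P(j, S) = 6 (P(j, S) = -3*(-2) = -1*(-6) = 6)
P(-4, 4)*(-467) = 6*(-467) = -2802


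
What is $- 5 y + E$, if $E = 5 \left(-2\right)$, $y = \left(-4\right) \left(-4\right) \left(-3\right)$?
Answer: $230$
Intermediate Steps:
$y = -48$ ($y = 16 \left(-3\right) = -48$)
$E = -10$
$- 5 y + E = \left(-5\right) \left(-48\right) - 10 = 240 - 10 = 230$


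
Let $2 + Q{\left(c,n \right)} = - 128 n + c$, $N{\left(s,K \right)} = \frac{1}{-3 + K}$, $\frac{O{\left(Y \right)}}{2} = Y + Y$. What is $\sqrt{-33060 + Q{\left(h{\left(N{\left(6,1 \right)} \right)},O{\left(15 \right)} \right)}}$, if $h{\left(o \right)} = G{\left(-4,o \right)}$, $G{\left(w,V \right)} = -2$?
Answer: $2 i \sqrt{10186} \approx 201.85 i$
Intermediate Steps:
$O{\left(Y \right)} = 4 Y$ ($O{\left(Y \right)} = 2 \left(Y + Y\right) = 2 \cdot 2 Y = 4 Y$)
$h{\left(o \right)} = -2$
$Q{\left(c,n \right)} = -2 + c - 128 n$ ($Q{\left(c,n \right)} = -2 + \left(- 128 n + c\right) = -2 + \left(c - 128 n\right) = -2 + c - 128 n$)
$\sqrt{-33060 + Q{\left(h{\left(N{\left(6,1 \right)} \right)},O{\left(15 \right)} \right)}} = \sqrt{-33060 - \left(4 + 128 \cdot 4 \cdot 15\right)} = \sqrt{-33060 - 7684} = \sqrt{-40744} = 2 i \sqrt{10186}$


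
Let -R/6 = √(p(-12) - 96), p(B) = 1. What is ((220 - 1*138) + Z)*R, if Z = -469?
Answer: 2322*I*√95 ≈ 22632.0*I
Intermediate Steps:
R = -6*I*√95 (R = -6*√(1 - 96) = -6*I*√95 ≈ -58.481*I)
((220 - 1*138) + Z)*R = ((220 - 1*138) - 469)*(-6*I*√95) = ((220 - 138) - 469)*(-6*I*√95) = (82 - 469)*(-6*I*√95) = -(-2322)*I*√95 = 2322*I*√95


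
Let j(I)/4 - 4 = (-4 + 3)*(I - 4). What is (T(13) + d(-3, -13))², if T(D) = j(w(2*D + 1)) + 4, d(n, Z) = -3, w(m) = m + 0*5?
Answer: 5625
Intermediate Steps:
w(m) = m (w(m) = m + 0 = m)
j(I) = 32 - 4*I (j(I) = 16 + 4*((-4 + 3)*(I - 4)) = 16 + 4*(-(-4 + I)) = 16 + 4*(4 - I) = 16 + (16 - 4*I) = 32 - 4*I)
T(D) = 32 - 8*D (T(D) = (32 - 4*(2*D + 1)) + 4 = (32 - 4*(1 + 2*D)) + 4 = (32 + (-4 - 8*D)) + 4 = (28 - 8*D) + 4 = 32 - 8*D)
(T(13) + d(-3, -13))² = ((32 - 8*13) - 3)² = ((32 - 104) - 3)² = (-72 - 3)² = (-75)² = 5625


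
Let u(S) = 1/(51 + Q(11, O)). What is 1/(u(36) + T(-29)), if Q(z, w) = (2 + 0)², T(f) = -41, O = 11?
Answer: -55/2254 ≈ -0.024401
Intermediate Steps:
Q(z, w) = 4 (Q(z, w) = 2² = 4)
u(S) = 1/55 (u(S) = 1/(51 + 4) = 1/55)
1/(u(36) + T(-29)) = 1/(1/55 - 41) = 1/(-2254/55) = -55/2254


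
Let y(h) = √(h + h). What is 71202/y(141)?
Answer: 11867*√282/47 ≈ 4240.0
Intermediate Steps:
y(h) = √2*√h (y(h) = √(2*h) = √2*√h)
71202/y(141) = 71202/((√2*√141)) = 71202/(√282) = 71202*(√282/282) = 11867*√282/47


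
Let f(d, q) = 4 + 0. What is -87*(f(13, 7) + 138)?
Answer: -12354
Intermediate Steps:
f(d, q) = 4
-87*(f(13, 7) + 138) = -87*(4 + 138) = -87*142 = -12354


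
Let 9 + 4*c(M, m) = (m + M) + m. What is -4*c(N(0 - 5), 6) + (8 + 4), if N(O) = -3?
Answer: 12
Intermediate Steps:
c(M, m) = -9/4 + m/2 + M/4 (c(M, m) = -9/4 + ((m + M) + m)/4 = -9/4 + ((M + m) + m)/4 = -9/4 + (M + 2*m)/4 = -9/4 + (m/2 + M/4) = -9/4 + m/2 + M/4)
-4*c(N(0 - 5), 6) + (8 + 4) = -4*(-9/4 + (½)*6 + (¼)*(-3)) + (8 + 4) = -4*(-9/4 + 3 - ¾) + 12 = -4*0 + 12 = 0 + 12 = 12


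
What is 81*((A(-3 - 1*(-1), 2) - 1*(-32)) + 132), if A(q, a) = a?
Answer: 13446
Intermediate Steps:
81*((A(-3 - 1*(-1), 2) - 1*(-32)) + 132) = 81*((2 - 1*(-32)) + 132) = 81*((2 + 32) + 132) = 81*(34 + 132) = 81*166 = 13446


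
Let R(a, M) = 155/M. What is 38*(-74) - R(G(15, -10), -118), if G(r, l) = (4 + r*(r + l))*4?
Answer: -331661/118 ≈ -2810.7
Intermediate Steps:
G(r, l) = 16 + 4*r*(l + r) (G(r, l) = (4 + r*(l + r))*4 = 16 + 4*r*(l + r))
38*(-74) - R(G(15, -10), -118) = 38*(-74) - 155/(-118) = -2812 - 155*(-1)/118 = -2812 - 1*(-155/118) = -2812 + 155/118 = -331661/118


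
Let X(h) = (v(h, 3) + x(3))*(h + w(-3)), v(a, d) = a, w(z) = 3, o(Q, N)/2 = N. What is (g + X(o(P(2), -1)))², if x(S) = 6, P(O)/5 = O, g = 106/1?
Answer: 12100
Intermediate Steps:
g = 106 (g = 106*1 = 106)
P(O) = 5*O
o(Q, N) = 2*N
X(h) = (3 + h)*(6 + h) (X(h) = (h + 6)*(h + 3) = (6 + h)*(3 + h) = (3 + h)*(6 + h))
(g + X(o(P(2), -1)))² = (106 + (18 + (2*(-1))² + 9*(2*(-1))))² = (106 + (18 + (-2)² + 9*(-2)))² = (106 + (18 + 4 - 18))² = (106 + 4)² = 110² = 12100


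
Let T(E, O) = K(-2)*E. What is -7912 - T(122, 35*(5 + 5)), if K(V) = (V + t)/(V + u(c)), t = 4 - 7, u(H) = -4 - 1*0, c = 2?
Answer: -24041/3 ≈ -8013.7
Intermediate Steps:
u(H) = -4 (u(H) = -4 + 0 = -4)
t = -3
K(V) = (-3 + V)/(-4 + V) (K(V) = (V - 3)/(V - 4) = (-3 + V)/(-4 + V))
T(E, O) = 5*E/6 (T(E, O) = ((-3 - 2)/(-4 - 2))*E = (-5/(-6))*E = (-1/6*(-5))*E = 5*E/6)
-7912 - T(122, 35*(5 + 5)) = -7912 - 5*122/6 = -7912 - 1*305/3 = -7912 - 305/3 = -24041/3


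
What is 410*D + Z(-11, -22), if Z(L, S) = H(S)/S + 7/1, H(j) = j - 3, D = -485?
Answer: -4374521/22 ≈ -1.9884e+5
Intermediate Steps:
H(j) = -3 + j
Z(L, S) = 7 + (-3 + S)/S (Z(L, S) = (-3 + S)/S + 7/1 = (-3 + S)/S + 7*1 = (-3 + S)/S + 7 = 7 + (-3 + S)/S)
410*D + Z(-11, -22) = 410*(-485) + (8 - 3/(-22)) = -198850 + (8 - 3*(-1/22)) = -198850 + (8 + 3/22) = -198850 + 179/22 = -4374521/22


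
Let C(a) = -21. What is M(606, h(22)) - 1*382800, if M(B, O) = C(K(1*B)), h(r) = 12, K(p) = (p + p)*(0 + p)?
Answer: -382821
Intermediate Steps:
K(p) = 2*p² (K(p) = (2*p)*p = 2*p²)
M(B, O) = -21
M(606, h(22)) - 1*382800 = -21 - 1*382800 = -21 - 382800 = -382821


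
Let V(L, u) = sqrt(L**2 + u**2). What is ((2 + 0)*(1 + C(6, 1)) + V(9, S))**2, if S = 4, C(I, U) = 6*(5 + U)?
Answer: (74 + sqrt(97))**2 ≈ 7030.6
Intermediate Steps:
C(I, U) = 30 + 6*U
((2 + 0)*(1 + C(6, 1)) + V(9, S))**2 = ((2 + 0)*(1 + (30 + 6*1)) + sqrt(9**2 + 4**2))**2 = (2*(1 + (30 + 6)) + sqrt(81 + 16))**2 = (2*(1 + 36) + sqrt(97))**2 = (2*37 + sqrt(97))**2 = (74 + sqrt(97))**2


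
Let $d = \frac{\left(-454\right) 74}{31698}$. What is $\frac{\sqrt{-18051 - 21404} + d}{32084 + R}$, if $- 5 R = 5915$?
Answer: $- \frac{16798}{489749949} + \frac{i \sqrt{39455}}{30901} \approx -3.4299 \cdot 10^{-5} + 0.006428 i$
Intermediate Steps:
$R = -1183$ ($R = \left(- \frac{1}{5}\right) 5915 = -1183$)
$d = - \frac{16798}{15849}$ ($d = \left(-33596\right) \frac{1}{31698} = - \frac{16798}{15849} \approx -1.0599$)
$\frac{\sqrt{-18051 - 21404} + d}{32084 + R} = \frac{\sqrt{-18051 - 21404} - \frac{16798}{15849}}{32084 - 1183} = \frac{\sqrt{-39455} - \frac{16798}{15849}}{30901} = \left(i \sqrt{39455} - \frac{16798}{15849}\right) \frac{1}{30901} = \left(- \frac{16798}{15849} + i \sqrt{39455}\right) \frac{1}{30901} = - \frac{16798}{489749949} + \frac{i \sqrt{39455}}{30901}$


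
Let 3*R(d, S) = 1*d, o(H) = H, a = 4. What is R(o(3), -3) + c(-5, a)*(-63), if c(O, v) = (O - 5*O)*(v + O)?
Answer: 1261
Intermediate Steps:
R(d, S) = d/3 (R(d, S) = (1*d)/3 = d/3)
c(O, v) = -4*O*(O + v) (c(O, v) = (-4*O)*(O + v) = -4*O*(O + v))
R(o(3), -3) + c(-5, a)*(-63) = (⅓)*3 - 4*(-5)*(-5 + 4)*(-63) = 1 - 4*(-5)*(-1)*(-63) = 1 - 20*(-63) = 1 + 1260 = 1261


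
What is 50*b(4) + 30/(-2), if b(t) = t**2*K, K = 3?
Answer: 2385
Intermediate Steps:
b(t) = 3*t**2 (b(t) = t**2*3 = 3*t**2)
50*b(4) + 30/(-2) = 50*(3*4**2) + 30/(-2) = 50*(3*16) + 30*(-1/2) = 50*48 - 15 = 2400 - 15 = 2385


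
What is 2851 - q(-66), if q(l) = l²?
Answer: -1505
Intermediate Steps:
2851 - q(-66) = 2851 - 1*(-66)² = 2851 - 1*4356 = 2851 - 4356 = -1505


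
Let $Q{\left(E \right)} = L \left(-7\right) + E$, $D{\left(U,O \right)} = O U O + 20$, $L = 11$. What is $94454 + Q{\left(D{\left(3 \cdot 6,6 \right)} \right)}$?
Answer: $95045$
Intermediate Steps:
$D{\left(U,O \right)} = 20 + U O^{2}$ ($D{\left(U,O \right)} = U O^{2} + 20 = 20 + U O^{2}$)
$Q{\left(E \right)} = -77 + E$ ($Q{\left(E \right)} = 11 \left(-7\right) + E = -77 + E$)
$94454 + Q{\left(D{\left(3 \cdot 6,6 \right)} \right)} = 94454 - \left(57 - 3 \cdot 6 \cdot 6^{2}\right) = 94454 + \left(-77 + \left(20 + 18 \cdot 36\right)\right) = 94454 + \left(-77 + \left(20 + 648\right)\right) = 94454 + \left(-77 + 668\right) = 94454 + 591 = 95045$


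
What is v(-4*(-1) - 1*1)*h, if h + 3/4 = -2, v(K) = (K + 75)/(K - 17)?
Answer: 429/28 ≈ 15.321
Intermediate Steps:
v(K) = (75 + K)/(-17 + K)
h = -11/4 (h = -¾ - 2 = -11/4 ≈ -2.7500)
v(-4*(-1) - 1*1)*h = ((75 + (-4*(-1) - 1*1))/(-17 + (-4*(-1) - 1*1)))*(-11/4) = ((75 + (4 - 1))/(-17 + (4 - 1)))*(-11/4) = ((75 + 3)/(-17 + 3))*(-11/4) = (78/(-14))*(-11/4) = -1/14*78*(-11/4) = -39/7*(-11/4) = 429/28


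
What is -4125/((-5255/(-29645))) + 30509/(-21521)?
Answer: -526373852084/22618571 ≈ -23272.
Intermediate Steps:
-4125/((-5255/(-29645))) + 30509/(-21521) = -4125/((-5255*(-1/29645))) + 30509*(-1/21521) = -4125/1051/5929 - 30509/21521 = -4125*5929/1051 - 30509/21521 = -24457125/1051 - 30509/21521 = -526373852084/22618571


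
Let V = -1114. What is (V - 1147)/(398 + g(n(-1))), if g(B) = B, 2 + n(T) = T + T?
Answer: -2261/394 ≈ -5.7386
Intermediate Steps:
n(T) = -2 + 2*T (n(T) = -2 + (T + T) = -2 + 2*T)
(V - 1147)/(398 + g(n(-1))) = (-1114 - 1147)/(398 + (-2 + 2*(-1))) = -2261/(398 + (-2 - 2)) = -2261/(398 - 4) = -2261/394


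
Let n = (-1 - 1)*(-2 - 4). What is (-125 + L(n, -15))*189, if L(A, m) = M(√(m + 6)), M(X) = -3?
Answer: -24192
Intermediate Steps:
n = 12 (n = -2*(-6) = 12)
L(A, m) = -3
(-125 + L(n, -15))*189 = (-125 - 3)*189 = -128*189 = -24192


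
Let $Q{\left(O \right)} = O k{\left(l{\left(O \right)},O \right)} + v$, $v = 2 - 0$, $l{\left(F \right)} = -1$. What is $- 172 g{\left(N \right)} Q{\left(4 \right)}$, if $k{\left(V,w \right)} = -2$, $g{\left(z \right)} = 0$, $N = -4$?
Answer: $0$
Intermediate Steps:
$v = 2$ ($v = 2 + 0 = 2$)
$Q{\left(O \right)} = 2 - 2 O$ ($Q{\left(O \right)} = O \left(-2\right) + 2 = - 2 O + 2 = 2 - 2 O$)
$- 172 g{\left(N \right)} Q{\left(4 \right)} = \left(-172\right) 0 \left(2 - 8\right) = 0 \left(2 - 8\right) = 0 \left(-6\right) = 0$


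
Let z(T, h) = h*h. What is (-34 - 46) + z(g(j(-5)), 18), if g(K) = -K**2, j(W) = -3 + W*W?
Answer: 244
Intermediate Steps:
j(W) = -3 + W**2
z(T, h) = h**2
(-34 - 46) + z(g(j(-5)), 18) = (-34 - 46) + 18**2 = -80 + 324 = 244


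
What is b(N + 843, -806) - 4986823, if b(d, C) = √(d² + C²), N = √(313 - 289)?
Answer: -4986823 + √(1360309 + 3372*√6) ≈ -4.9857e+6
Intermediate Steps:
N = 2*√6 (N = √24 = 2*√6 ≈ 4.8990)
b(d, C) = √(C² + d²)
b(N + 843, -806) - 4986823 = √((-806)² + (2*√6 + 843)²) - 4986823 = √(649636 + (843 + 2*√6)²) - 4986823 = -4986823 + √(649636 + (843 + 2*√6)²)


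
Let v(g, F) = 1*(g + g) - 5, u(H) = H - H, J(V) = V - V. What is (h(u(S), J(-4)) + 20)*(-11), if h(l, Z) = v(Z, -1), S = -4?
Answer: -165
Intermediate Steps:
J(V) = 0
u(H) = 0
v(g, F) = -5 + 2*g (v(g, F) = 1*(2*g) - 5 = 2*g - 5 = -5 + 2*g)
h(l, Z) = -5 + 2*Z
(h(u(S), J(-4)) + 20)*(-11) = ((-5 + 2*0) + 20)*(-11) = ((-5 + 0) + 20)*(-11) = (-5 + 20)*(-11) = 15*(-11) = -165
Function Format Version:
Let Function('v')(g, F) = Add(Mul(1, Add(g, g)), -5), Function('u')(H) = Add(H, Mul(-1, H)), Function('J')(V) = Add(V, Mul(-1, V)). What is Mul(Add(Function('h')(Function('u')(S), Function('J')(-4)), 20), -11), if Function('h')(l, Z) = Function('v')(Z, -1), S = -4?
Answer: -165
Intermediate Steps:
Function('J')(V) = 0
Function('u')(H) = 0
Function('v')(g, F) = Add(-5, Mul(2, g)) (Function('v')(g, F) = Add(Mul(1, Mul(2, g)), -5) = Add(Mul(2, g), -5) = Add(-5, Mul(2, g)))
Function('h')(l, Z) = Add(-5, Mul(2, Z))
Mul(Add(Function('h')(Function('u')(S), Function('J')(-4)), 20), -11) = Mul(Add(Add(-5, Mul(2, 0)), 20), -11) = Mul(Add(Add(-5, 0), 20), -11) = Mul(Add(-5, 20), -11) = Mul(15, -11) = -165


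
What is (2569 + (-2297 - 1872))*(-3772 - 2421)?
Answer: 9908800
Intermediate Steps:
(2569 + (-2297 - 1872))*(-3772 - 2421) = (2569 - 4169)*(-6193) = -1600*(-6193) = 9908800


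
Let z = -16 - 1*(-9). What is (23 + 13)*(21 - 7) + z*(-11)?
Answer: 581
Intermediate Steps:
z = -7 (z = -16 + 9 = -7)
(23 + 13)*(21 - 7) + z*(-11) = (23 + 13)*(21 - 7) - 7*(-11) = 36*14 + 77 = 504 + 77 = 581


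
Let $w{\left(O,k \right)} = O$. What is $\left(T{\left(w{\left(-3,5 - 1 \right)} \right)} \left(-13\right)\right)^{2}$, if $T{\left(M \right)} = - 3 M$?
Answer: $13689$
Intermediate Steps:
$\left(T{\left(w{\left(-3,5 - 1 \right)} \right)} \left(-13\right)\right)^{2} = \left(\left(-3\right) \left(-3\right) \left(-13\right)\right)^{2} = \left(9 \left(-13\right)\right)^{2} = \left(-117\right)^{2} = 13689$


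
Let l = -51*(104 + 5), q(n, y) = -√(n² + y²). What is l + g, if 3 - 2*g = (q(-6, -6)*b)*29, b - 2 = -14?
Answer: -11115/2 - 1044*√2 ≈ -7033.9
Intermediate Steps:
l = -5559 (l = -51*109 = -5559)
b = -12 (b = 2 - 14 = -12)
g = 3/2 - 1044*√2 (g = 3/2 - -√((-6)² + (-6)²)*(-12)*29/2 = 3/2 - -√(36 + 36)*(-12)*29/2 = 3/2 - -√72*(-12)*29/2 = 3/2 - -6*√2*(-12)*29/2 = 3/2 - 72*√2*29/2 = 3/2 - 1044*√2 ≈ -1474.9)
l + g = -5559 + (3/2 - 1044*√2) = -11115/2 - 1044*√2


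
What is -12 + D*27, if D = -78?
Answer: -2118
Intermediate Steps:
-12 + D*27 = -12 - 78*27 = -12 - 2106 = -2118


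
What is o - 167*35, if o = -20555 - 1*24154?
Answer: -50554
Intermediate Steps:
o = -44709 (o = -20555 - 24154 = -44709)
o - 167*35 = -44709 - 167*35 = -44709 - 5845 = -50554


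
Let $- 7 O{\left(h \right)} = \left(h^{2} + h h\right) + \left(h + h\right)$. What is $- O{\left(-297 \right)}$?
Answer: $\frac{175824}{7} \approx 25118.0$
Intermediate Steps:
$O{\left(h \right)} = - \frac{2 h}{7} - \frac{2 h^{2}}{7}$ ($O{\left(h \right)} = - \frac{\left(h^{2} + h h\right) + \left(h + h\right)}{7} = - \frac{\left(h^{2} + h^{2}\right) + 2 h}{7} = - \frac{2 h^{2} + 2 h}{7} = - \frac{2 h + 2 h^{2}}{7} = - \frac{2 h}{7} - \frac{2 h^{2}}{7}$)
$- O{\left(-297 \right)} = - \frac{\left(-2\right) \left(-297\right) \left(1 - 297\right)}{7} = - \frac{\left(-2\right) \left(-297\right) \left(-296\right)}{7} = \left(-1\right) \left(- \frac{175824}{7}\right) = \frac{175824}{7}$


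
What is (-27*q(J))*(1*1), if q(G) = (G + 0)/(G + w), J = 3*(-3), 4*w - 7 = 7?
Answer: -486/11 ≈ -44.182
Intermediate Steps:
w = 7/2 (w = 7/4 + (¼)*7 = 7/4 + 7/4 = 7/2 ≈ 3.5000)
J = -9
q(G) = G/(7/2 + G) (q(G) = (G + 0)/(G + 7/2) = G/(7/2 + G))
(-27*q(J))*(1*1) = (-54*(-9)/(7 + 2*(-9)))*(1*1) = -54*(-9)/(7 - 18)*1 = -54*(-9)/(-11)*1 = -54*(-9)*(-1)/11*1 = -27*18/11*1 = -486/11*1 = -486/11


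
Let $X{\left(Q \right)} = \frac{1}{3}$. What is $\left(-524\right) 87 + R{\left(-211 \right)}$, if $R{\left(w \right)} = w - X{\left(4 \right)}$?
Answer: $- \frac{137398}{3} \approx -45799.0$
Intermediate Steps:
$X{\left(Q \right)} = \frac{1}{3}$
$R{\left(w \right)} = - \frac{1}{3} + w$ ($R{\left(w \right)} = w - \frac{1}{3} = - \frac{1}{3} + w$)
$\left(-524\right) 87 + R{\left(-211 \right)} = \left(-524\right) 87 - \frac{634}{3} = -45588 - \frac{634}{3} = - \frac{137398}{3}$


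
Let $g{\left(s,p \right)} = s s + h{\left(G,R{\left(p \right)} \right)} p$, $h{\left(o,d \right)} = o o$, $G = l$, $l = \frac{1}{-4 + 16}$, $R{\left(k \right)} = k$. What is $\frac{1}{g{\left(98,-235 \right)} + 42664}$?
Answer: $\frac{144}{7526357} \approx 1.9133 \cdot 10^{-5}$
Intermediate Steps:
$l = \frac{1}{12} \approx 0.083333$
$G = \frac{1}{12} \approx 0.083333$
$h{\left(o,d \right)} = o^{2}$
$g{\left(s,p \right)} = s^{2} + \frac{p}{144}$ ($g{\left(s,p \right)} = s s + \frac{p}{144} = s^{2} + \frac{p}{144}$)
$\frac{1}{g{\left(98,-235 \right)} + 42664} = \frac{1}{\left(98^{2} + \frac{1}{144} \left(-235\right)\right) + 42664} = \frac{1}{\left(9604 - \frac{235}{144}\right) + 42664} = \frac{1}{\frac{1382741}{144} + 42664} = \frac{1}{\frac{7526357}{144}} = \frac{144}{7526357}$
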